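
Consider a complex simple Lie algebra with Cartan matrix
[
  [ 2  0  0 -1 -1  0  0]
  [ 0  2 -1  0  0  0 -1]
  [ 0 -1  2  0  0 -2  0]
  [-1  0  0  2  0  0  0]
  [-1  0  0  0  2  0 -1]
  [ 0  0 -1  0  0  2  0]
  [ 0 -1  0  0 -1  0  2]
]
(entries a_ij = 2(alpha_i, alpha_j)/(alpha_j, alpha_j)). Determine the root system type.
The matrix has rank 7 with 2's on the diagonal. Reading the off-diagonal entries as Dynkin edges (a single edge where a_ij = a_ji = -1; a double or triple edge where a_ij * a_ji = 2 or 3), the diagram is a chain of 7 nodes with a double edge at one end; the terminal node there is the unique short simple root (B_7). One simple-root ordering that puts it in standard form is (alpha_4, alpha_1, alpha_5, alpha_7, alpha_2, alpha_3, alpha_6). So the algebra is type B_7, i.e. so(15).

B_7 (so(15))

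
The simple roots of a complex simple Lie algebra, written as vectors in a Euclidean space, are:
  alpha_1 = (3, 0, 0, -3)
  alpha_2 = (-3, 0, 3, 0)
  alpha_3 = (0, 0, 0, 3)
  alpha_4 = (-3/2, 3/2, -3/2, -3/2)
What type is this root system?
type F_4

Compute the Cartan integers a_ij = 2(alpha_i, alpha_j)/(alpha_j, alpha_j); the resulting 4x4 Cartan matrix is
[[2, -1, -2, 0], [-1, 2, 0, 0], [-1, 0, 2, -1], [0, 0, -1, 2]].
The roots have two lengths (squared-length ratio 2:1); the short ones are alpha_{3,4}. The associated Dynkin diagram is a chain of 4 nodes with a double edge between the middle two (F_4), so the type is F_4.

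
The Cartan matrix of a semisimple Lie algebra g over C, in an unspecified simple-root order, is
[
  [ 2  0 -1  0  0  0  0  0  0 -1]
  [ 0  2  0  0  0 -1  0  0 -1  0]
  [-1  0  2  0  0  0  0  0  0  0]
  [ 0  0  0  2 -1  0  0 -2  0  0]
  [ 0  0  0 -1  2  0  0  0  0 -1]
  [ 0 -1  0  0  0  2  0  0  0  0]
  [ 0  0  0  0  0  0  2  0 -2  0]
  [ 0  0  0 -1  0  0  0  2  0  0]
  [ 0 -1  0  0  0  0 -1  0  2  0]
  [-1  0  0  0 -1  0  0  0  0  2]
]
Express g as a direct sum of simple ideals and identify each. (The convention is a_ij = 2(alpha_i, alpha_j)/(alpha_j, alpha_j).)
The diagram associated to this matrix has two connected components: the simple roots {alpha_1, alpha_3, alpha_4, alpha_5, alpha_8, alpha_10} form a chain of 6 nodes with a double edge at one end; the terminal node there is the unique short simple root (B_6), and {alpha_2, alpha_6, alpha_7, alpha_9} form a chain of 4 nodes with a double edge at one end; the terminal node there is the unique long simple root (C_4). A semisimple Lie algebra decomposes uniquely as the direct sum of simple ideals, one per connected component of its Dynkin diagram, so g ≅ B_6 ⊕ C_4 (dimension 78 + 36 = 114).

type B_6 ⊕ type C_4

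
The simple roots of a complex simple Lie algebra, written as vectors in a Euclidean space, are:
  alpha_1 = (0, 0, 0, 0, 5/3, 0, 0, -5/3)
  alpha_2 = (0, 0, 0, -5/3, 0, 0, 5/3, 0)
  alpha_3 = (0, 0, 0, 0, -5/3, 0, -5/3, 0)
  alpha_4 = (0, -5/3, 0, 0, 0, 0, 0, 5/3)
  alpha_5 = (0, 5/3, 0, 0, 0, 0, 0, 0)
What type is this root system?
Compute the Cartan integers a_ij = 2(alpha_i, alpha_j)/(alpha_j, alpha_j); the resulting 5x5 Cartan matrix is
[[2, 0, -1, -1, 0], [0, 2, -1, 0, 0], [-1, -1, 2, 0, 0], [-1, 0, 0, 2, -2], [0, 0, 0, -1, 2]].
The roots have two lengths (squared-length ratio 2:1); the short ones are alpha_{5}. The associated Dynkin diagram is a chain of 5 nodes with a double edge at one end; the terminal node there is the unique short simple root (B_5), so the type is B_5 (the algebra so(11)).

B5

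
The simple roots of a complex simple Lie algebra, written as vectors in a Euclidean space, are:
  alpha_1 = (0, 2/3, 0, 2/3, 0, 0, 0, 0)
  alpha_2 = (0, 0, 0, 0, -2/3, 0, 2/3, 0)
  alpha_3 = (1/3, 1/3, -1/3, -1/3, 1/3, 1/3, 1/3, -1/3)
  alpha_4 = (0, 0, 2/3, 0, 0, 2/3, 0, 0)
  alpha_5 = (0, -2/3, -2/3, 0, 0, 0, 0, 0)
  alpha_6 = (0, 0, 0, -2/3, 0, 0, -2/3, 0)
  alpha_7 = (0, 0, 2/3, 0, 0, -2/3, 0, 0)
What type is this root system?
type E_7

Compute the Cartan integers a_ij = 2(alpha_i, alpha_j)/(alpha_j, alpha_j); the resulting 7x7 Cartan matrix is
[[2, 0, 0, 0, -1, -1, 0], [0, 2, 0, 0, 0, -1, 0], [0, 0, 2, 0, 0, 0, -1], [0, 0, 0, 2, -1, 0, 0], [-1, 0, 0, -1, 2, 0, -1], [-1, -1, 0, 0, 0, 2, 0], [0, 0, -1, 0, -1, 0, 2]].
All simple roots have the same length, so the diagram is simply laced. The associated Dynkin diagram is a chain of 6 nodes with one extra node attached to the third node from one end (E_7), so the type is E_7.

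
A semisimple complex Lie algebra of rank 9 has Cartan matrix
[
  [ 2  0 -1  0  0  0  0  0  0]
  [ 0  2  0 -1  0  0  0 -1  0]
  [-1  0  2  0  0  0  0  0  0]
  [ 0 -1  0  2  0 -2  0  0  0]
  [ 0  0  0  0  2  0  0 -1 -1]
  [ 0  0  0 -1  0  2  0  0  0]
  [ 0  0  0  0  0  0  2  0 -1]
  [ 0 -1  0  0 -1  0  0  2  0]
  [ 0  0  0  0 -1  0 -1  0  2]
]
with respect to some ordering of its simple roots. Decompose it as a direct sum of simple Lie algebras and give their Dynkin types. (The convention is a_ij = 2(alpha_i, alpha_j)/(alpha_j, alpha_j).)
A_2 + B_7

The diagram associated to this matrix has two connected components: the simple roots {alpha_1, alpha_3} form a chain of 2 nodes with single edges (A_2), and {alpha_2, alpha_4, alpha_5, alpha_6, alpha_7, alpha_8, alpha_9} form a chain of 7 nodes with a double edge at one end; the terminal node there is the unique short simple root (B_7). A semisimple Lie algebra decomposes uniquely as the direct sum of simple ideals, one per connected component of its Dynkin diagram, so g ≅ A_2 ⊕ B_7 (dimension 8 + 105 = 113).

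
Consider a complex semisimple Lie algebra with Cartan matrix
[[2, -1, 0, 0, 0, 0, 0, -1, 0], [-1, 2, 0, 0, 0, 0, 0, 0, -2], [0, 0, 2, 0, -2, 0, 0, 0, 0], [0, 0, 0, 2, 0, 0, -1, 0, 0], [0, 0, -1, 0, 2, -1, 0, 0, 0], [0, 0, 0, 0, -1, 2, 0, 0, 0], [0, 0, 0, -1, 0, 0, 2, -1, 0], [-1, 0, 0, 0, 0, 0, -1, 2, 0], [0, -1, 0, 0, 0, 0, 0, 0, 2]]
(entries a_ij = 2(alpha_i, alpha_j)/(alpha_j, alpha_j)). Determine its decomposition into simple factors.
B6 + C3

The diagram associated to this matrix has two connected components: the simple roots {alpha_1, alpha_2, alpha_4, alpha_7, alpha_8, alpha_9} form a chain of 6 nodes with a double edge at one end; the terminal node there is the unique short simple root (B_6), and {alpha_3, alpha_5, alpha_6} form a chain of 3 nodes with a double edge at one end; the terminal node there is the unique long simple root (C_3). A semisimple Lie algebra decomposes uniquely as the direct sum of simple ideals, one per connected component of its Dynkin diagram, so g ≅ B_6 ⊕ C_3 (dimension 78 + 21 = 99).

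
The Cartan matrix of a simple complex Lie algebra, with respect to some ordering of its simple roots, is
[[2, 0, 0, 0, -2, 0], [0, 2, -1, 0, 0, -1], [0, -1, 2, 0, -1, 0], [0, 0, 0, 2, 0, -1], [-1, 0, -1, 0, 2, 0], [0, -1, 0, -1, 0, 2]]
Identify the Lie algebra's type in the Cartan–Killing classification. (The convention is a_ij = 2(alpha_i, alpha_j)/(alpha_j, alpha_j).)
type C_6

The matrix has rank 6 with 2's on the diagonal. Reading the off-diagonal entries as Dynkin edges (a single edge where a_ij = a_ji = -1; a double or triple edge where a_ij * a_ji = 2 or 3), the diagram is a chain of 6 nodes with a double edge at one end; the terminal node there is the unique long simple root (C_6). One simple-root ordering that puts it in standard form is (alpha_4, alpha_6, alpha_2, alpha_3, alpha_5, alpha_1). So the algebra is type C_6, i.e. sp(12).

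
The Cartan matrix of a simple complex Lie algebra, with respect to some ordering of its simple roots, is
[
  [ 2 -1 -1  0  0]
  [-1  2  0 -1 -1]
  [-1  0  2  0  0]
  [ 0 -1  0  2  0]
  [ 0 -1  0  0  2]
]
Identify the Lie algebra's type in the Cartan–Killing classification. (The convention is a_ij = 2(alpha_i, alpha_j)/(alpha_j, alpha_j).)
D_5 (so(10))

The matrix has rank 5 with 2's on the diagonal. Reading the off-diagonal entries as Dynkin edges (a single edge where a_ij = a_ji = -1; a double or triple edge where a_ij * a_ji = 2 or 3), the diagram is a chain of 3 nodes with a fork of two nodes at one end (D_5). One simple-root ordering that puts it in standard form is (alpha_3, alpha_1, alpha_2, alpha_4, alpha_5). So the algebra is type D_5, i.e. so(10).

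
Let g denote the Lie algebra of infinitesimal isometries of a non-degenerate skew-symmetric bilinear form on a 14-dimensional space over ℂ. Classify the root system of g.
This is sp(14), which has dimension 14(14+1)/2 = 105 and rank 14/2 = 7. In the classification of classical Lie algebras, the symplectic algebra sp(2n) has type C_n; here n = 7, so the Dynkin diagram is a chain of 7 nodes with a double edge at one end; the terminal node there is the unique long simple root (C_7). Hence the type is C_7.

C7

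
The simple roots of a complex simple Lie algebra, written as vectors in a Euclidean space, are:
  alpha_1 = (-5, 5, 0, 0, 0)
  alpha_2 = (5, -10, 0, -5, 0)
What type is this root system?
Compute the Cartan integers a_ij = 2(alpha_i, alpha_j)/(alpha_j, alpha_j); the resulting 2x2 Cartan matrix is
[[2, -1], [-3, 2]].
The roots have two lengths (squared-length ratio 3:1); the short ones are alpha_{1}. The associated Dynkin diagram is two nodes joined by a triple edge (G_2), so the type is G_2.

G_2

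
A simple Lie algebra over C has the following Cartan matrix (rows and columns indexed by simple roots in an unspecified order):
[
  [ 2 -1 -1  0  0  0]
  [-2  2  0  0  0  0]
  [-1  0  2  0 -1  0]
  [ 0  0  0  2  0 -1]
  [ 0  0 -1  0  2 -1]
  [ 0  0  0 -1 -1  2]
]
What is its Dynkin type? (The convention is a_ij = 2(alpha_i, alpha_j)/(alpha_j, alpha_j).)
The matrix has rank 6 with 2's on the diagonal. Reading the off-diagonal entries as Dynkin edges (a single edge where a_ij = a_ji = -1; a double or triple edge where a_ij * a_ji = 2 or 3), the diagram is a chain of 6 nodes with a double edge at one end; the terminal node there is the unique long simple root (C_6). One simple-root ordering that puts it in standard form is (alpha_4, alpha_6, alpha_5, alpha_3, alpha_1, alpha_2). So the algebra is type C_6, i.e. sp(12).

C6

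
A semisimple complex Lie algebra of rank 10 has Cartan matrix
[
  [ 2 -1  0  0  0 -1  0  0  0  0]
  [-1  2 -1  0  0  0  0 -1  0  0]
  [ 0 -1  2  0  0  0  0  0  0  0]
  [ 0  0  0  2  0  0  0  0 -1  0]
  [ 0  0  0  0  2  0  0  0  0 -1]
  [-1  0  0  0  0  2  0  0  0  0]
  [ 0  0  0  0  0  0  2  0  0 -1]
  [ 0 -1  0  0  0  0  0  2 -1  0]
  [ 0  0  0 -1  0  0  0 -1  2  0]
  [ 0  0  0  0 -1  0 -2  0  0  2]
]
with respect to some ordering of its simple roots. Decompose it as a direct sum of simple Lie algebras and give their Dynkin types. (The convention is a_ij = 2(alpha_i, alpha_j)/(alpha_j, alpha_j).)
B_3 ⊕ E_7

The diagram associated to this matrix has two connected components: the simple roots {alpha_5, alpha_7, alpha_10} form a chain of 3 nodes with a double edge at one end; the terminal node there is the unique short simple root (B_3), and {alpha_1, alpha_2, alpha_3, alpha_4, alpha_6, alpha_8, alpha_9} form a chain of 6 nodes with one extra node attached to the third node from one end (E_7). A semisimple Lie algebra decomposes uniquely as the direct sum of simple ideals, one per connected component of its Dynkin diagram, so g ≅ B_3 ⊕ E_7 (dimension 21 + 133 = 154).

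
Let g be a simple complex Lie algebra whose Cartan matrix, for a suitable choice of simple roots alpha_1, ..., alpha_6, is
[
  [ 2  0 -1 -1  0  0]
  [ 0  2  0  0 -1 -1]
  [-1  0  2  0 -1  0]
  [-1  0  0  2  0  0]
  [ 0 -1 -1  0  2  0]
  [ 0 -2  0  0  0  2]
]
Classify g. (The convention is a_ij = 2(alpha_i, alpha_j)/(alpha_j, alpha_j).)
The matrix has rank 6 with 2's on the diagonal. Reading the off-diagonal entries as Dynkin edges (a single edge where a_ij = a_ji = -1; a double or triple edge where a_ij * a_ji = 2 or 3), the diagram is a chain of 6 nodes with a double edge at one end; the terminal node there is the unique long simple root (C_6). One simple-root ordering that puts it in standard form is (alpha_4, alpha_1, alpha_3, alpha_5, alpha_2, alpha_6). So the algebra is type C_6, i.e. sp(12).

C_6 (sp(12))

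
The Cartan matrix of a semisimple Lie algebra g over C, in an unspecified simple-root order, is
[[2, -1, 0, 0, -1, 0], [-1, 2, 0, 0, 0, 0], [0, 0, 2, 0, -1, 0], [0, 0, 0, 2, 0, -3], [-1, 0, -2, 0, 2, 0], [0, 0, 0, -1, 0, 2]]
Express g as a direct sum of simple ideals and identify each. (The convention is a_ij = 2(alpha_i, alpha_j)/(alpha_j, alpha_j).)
type B_4 ⊕ type G_2

The diagram associated to this matrix has two connected components: the simple roots {alpha_1, alpha_2, alpha_3, alpha_5} form a chain of 4 nodes with a double edge at one end; the terminal node there is the unique short simple root (B_4), and {alpha_4, alpha_6} form two nodes joined by a triple edge (G_2). A semisimple Lie algebra decomposes uniquely as the direct sum of simple ideals, one per connected component of its Dynkin diagram, so g ≅ B_4 ⊕ G_2 (dimension 36 + 14 = 50).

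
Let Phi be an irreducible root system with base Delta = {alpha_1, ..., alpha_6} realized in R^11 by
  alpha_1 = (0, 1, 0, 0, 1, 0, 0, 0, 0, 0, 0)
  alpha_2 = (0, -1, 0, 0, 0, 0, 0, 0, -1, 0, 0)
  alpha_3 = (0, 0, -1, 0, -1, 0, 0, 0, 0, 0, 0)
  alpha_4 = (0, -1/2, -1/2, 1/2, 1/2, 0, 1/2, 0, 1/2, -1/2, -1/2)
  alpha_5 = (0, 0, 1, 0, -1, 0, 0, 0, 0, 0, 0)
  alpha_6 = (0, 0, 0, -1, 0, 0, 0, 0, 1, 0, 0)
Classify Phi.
E_6

Compute the Cartan integers a_ij = 2(alpha_i, alpha_j)/(alpha_j, alpha_j); the resulting 6x6 Cartan matrix is
[[2, -1, -1, 0, -1, 0], [-1, 2, 0, 0, 0, -1], [-1, 0, 2, 0, 0, 0], [0, 0, 0, 2, -1, 0], [-1, 0, 0, -1, 2, 0], [0, -1, 0, 0, 0, 2]].
All simple roots have the same length, so the diagram is simply laced. The associated Dynkin diagram is a chain of 5 nodes with one extra node attached to the third node from one end (E_6), so the type is E_6.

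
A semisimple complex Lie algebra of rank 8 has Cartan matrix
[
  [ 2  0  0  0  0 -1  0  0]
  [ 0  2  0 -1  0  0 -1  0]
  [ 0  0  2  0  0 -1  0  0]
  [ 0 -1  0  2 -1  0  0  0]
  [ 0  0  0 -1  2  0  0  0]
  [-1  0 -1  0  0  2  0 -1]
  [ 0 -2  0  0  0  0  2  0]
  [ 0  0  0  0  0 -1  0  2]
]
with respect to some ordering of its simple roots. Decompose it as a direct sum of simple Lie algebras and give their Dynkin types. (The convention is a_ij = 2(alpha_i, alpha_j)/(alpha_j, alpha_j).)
The diagram associated to this matrix has two connected components: the simple roots {alpha_2, alpha_4, alpha_5, alpha_7} form a chain of 4 nodes with a double edge at one end; the terminal node there is the unique long simple root (C_4), and {alpha_1, alpha_3, alpha_6, alpha_8} form a chain of 2 nodes with a fork of two nodes at one end (D_4). A semisimple Lie algebra decomposes uniquely as the direct sum of simple ideals, one per connected component of its Dynkin diagram, so g ≅ C_4 ⊕ D_4 (dimension 36 + 28 = 64).

type C_4 ⊕ type D_4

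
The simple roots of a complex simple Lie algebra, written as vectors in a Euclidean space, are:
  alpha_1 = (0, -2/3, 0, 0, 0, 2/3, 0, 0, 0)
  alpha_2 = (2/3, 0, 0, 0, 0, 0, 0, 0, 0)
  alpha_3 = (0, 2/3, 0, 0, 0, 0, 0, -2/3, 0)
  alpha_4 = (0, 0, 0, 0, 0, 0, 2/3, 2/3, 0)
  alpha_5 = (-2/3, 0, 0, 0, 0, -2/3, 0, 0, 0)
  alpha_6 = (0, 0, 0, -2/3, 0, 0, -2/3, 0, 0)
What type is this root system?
B_6 (so(13))

Compute the Cartan integers a_ij = 2(alpha_i, alpha_j)/(alpha_j, alpha_j); the resulting 6x6 Cartan matrix is
[[2, 0, -1, 0, -1, 0], [0, 2, 0, 0, -1, 0], [-1, 0, 2, -1, 0, 0], [0, 0, -1, 2, 0, -1], [-1, -2, 0, 0, 2, 0], [0, 0, 0, -1, 0, 2]].
The roots have two lengths (squared-length ratio 2:1); the short ones are alpha_{2}. The associated Dynkin diagram is a chain of 6 nodes with a double edge at one end; the terminal node there is the unique short simple root (B_6), so the type is B_6 (the algebra so(13)).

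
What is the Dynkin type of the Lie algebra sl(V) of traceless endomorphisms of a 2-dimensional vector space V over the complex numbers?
A_1

This is sl(2), which has dimension 2^2 - 1 = 3 and rank 2 - 1 = 1 (a Cartan subalgebra is the diagonal traceless matrices). In the classification of classical Lie algebras, the special linear algebra sl(n+1) has type A_n; here n = 1, so the Dynkin diagram is a chain of 1 nodes with single edges (A_1). Hence the type is A_1.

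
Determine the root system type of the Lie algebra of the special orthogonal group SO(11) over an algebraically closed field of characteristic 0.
This is so(11) with 11 odd, which has dimension 11(11-1)/2 = 55 and rank (11-1)/2 = 5. In the classification of classical Lie algebras, the orthogonal algebra so(2n+1) in an odd number of variables has type B_n; here n = 5, so the Dynkin diagram is a chain of 5 nodes with a double edge at one end; the terminal node there is the unique short simple root (B_5). Hence the type is B_5.

B_5 (so(11))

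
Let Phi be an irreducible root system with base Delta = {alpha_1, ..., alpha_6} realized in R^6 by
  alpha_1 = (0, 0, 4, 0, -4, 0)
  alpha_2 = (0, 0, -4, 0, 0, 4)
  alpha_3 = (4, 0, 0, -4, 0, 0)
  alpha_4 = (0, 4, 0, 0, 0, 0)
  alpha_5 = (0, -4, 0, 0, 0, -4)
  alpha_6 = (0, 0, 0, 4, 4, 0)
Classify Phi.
Compute the Cartan integers a_ij = 2(alpha_i, alpha_j)/(alpha_j, alpha_j); the resulting 6x6 Cartan matrix is
[[2, -1, 0, 0, 0, -1], [-1, 2, 0, 0, -1, 0], [0, 0, 2, 0, 0, -1], [0, 0, 0, 2, -1, 0], [0, -1, 0, -2, 2, 0], [-1, 0, -1, 0, 0, 2]].
The roots have two lengths (squared-length ratio 2:1); the short ones are alpha_{4}. The associated Dynkin diagram is a chain of 6 nodes with a double edge at one end; the terminal node there is the unique short simple root (B_6), so the type is B_6 (the algebra so(13)).

B_6 (so(13))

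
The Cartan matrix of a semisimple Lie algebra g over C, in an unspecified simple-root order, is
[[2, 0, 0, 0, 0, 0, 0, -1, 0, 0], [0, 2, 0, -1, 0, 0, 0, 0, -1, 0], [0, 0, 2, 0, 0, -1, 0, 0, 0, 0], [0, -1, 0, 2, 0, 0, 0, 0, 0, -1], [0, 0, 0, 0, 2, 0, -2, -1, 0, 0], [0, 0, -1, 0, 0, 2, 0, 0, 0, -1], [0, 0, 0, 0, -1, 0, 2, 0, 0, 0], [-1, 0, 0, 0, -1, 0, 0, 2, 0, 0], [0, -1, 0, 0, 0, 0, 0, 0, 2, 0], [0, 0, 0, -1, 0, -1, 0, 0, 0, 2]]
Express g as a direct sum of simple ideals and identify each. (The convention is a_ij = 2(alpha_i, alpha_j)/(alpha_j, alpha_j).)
The diagram associated to this matrix has two connected components: the simple roots {alpha_2, alpha_3, alpha_4, alpha_6, alpha_9, alpha_10} form a chain of 6 nodes with single edges (A_6), and {alpha_1, alpha_5, alpha_7, alpha_8} form a chain of 4 nodes with a double edge at one end; the terminal node there is the unique short simple root (B_4). A semisimple Lie algebra decomposes uniquely as the direct sum of simple ideals, one per connected component of its Dynkin diagram, so g ≅ A_6 ⊕ B_4 (dimension 48 + 36 = 84).

A6 ⊕ B4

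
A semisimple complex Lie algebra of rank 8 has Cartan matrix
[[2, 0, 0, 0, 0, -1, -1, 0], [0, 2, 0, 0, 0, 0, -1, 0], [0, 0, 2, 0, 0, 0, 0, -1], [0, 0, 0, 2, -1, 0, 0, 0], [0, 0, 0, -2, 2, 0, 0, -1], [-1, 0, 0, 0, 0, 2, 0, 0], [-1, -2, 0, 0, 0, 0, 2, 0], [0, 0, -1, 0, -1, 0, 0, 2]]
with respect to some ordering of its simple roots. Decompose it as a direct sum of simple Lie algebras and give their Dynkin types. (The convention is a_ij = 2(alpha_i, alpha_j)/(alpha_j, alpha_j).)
B_4 (so(9)) ⊕ B_4 (so(9))

The diagram associated to this matrix has two connected components: the simple roots {alpha_1, alpha_2, alpha_6, alpha_7} form a chain of 4 nodes with a double edge at one end; the terminal node there is the unique short simple root (B_4), and {alpha_3, alpha_4, alpha_5, alpha_8} form a chain of 4 nodes with a double edge at one end; the terminal node there is the unique short simple root (B_4). A semisimple Lie algebra decomposes uniquely as the direct sum of simple ideals, one per connected component of its Dynkin diagram, so g ≅ B_4 ⊕ B_4 (dimension 36 + 36 = 72).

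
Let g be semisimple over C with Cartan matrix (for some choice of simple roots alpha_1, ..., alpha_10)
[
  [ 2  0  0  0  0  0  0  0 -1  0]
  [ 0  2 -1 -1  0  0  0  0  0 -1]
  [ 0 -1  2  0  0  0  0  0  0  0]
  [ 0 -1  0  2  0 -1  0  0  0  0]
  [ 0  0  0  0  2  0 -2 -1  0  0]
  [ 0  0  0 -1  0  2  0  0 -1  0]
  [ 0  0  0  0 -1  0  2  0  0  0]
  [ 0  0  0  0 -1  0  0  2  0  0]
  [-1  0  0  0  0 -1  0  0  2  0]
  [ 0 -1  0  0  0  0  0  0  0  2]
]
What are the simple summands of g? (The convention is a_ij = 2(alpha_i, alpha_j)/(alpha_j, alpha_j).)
B3 ⊕ D7

The diagram associated to this matrix has two connected components: the simple roots {alpha_5, alpha_7, alpha_8} form a chain of 3 nodes with a double edge at one end; the terminal node there is the unique short simple root (B_3), and {alpha_1, alpha_2, alpha_3, alpha_4, alpha_6, alpha_9, alpha_10} form a chain of 5 nodes with a fork of two nodes at one end (D_7). A semisimple Lie algebra decomposes uniquely as the direct sum of simple ideals, one per connected component of its Dynkin diagram, so g ≅ B_3 ⊕ D_7 (dimension 21 + 91 = 112).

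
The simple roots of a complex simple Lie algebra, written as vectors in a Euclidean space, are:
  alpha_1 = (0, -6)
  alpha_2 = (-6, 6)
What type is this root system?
type B_2

Compute the Cartan integers a_ij = 2(alpha_i, alpha_j)/(alpha_j, alpha_j); the resulting 2x2 Cartan matrix is
[[2, -1], [-2, 2]].
The roots have two lengths (squared-length ratio 2:1); the short ones are alpha_{1}. The associated Dynkin diagram is a chain of 2 nodes with a double edge at one end; the terminal node there is the unique short simple root (B_2), so the type is B_2 (the algebra so(5)).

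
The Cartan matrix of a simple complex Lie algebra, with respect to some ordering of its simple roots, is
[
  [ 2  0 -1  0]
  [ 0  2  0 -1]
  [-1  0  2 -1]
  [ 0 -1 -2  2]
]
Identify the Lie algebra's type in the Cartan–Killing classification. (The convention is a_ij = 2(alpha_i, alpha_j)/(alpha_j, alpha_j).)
type F_4

The matrix has rank 4 with 2's on the diagonal. Reading the off-diagonal entries as Dynkin edges (a single edge where a_ij = a_ji = -1; a double or triple edge where a_ij * a_ji = 2 or 3), the diagram is a chain of 4 nodes with a double edge between the middle two (F_4). One simple-root ordering that puts it in standard form is (alpha_2, alpha_4, alpha_3, alpha_1). So the algebra is type F_4.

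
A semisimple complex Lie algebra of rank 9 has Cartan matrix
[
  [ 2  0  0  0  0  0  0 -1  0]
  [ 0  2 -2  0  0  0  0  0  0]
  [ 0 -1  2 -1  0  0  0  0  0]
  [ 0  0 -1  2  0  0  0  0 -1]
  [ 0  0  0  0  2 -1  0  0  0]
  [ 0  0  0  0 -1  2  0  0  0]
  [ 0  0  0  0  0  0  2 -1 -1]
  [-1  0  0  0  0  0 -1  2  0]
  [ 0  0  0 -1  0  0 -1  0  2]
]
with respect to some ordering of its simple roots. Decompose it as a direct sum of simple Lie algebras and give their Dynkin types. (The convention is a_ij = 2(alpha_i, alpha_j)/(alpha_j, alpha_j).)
The diagram associated to this matrix has two connected components: the simple roots {alpha_5, alpha_6} form a chain of 2 nodes with single edges (A_2), and {alpha_1, alpha_2, alpha_3, alpha_4, alpha_7, alpha_8, alpha_9} form a chain of 7 nodes with a double edge at one end; the terminal node there is the unique long simple root (C_7). A semisimple Lie algebra decomposes uniquely as the direct sum of simple ideals, one per connected component of its Dynkin diagram, so g ≅ A_2 ⊕ C_7 (dimension 8 + 105 = 113).

A_2 (sl(3)) ⊕ C_7 (sp(14))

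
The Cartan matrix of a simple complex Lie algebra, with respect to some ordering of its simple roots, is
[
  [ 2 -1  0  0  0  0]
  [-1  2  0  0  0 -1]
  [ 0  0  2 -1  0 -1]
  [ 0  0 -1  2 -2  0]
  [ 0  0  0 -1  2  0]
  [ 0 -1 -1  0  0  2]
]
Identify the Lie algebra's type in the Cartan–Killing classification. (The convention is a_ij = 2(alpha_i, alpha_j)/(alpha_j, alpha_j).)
The matrix has rank 6 with 2's on the diagonal. Reading the off-diagonal entries as Dynkin edges (a single edge where a_ij = a_ji = -1; a double or triple edge where a_ij * a_ji = 2 or 3), the diagram is a chain of 6 nodes with a double edge at one end; the terminal node there is the unique short simple root (B_6). One simple-root ordering that puts it in standard form is (alpha_1, alpha_2, alpha_6, alpha_3, alpha_4, alpha_5). So the algebra is type B_6, i.e. so(13).

B6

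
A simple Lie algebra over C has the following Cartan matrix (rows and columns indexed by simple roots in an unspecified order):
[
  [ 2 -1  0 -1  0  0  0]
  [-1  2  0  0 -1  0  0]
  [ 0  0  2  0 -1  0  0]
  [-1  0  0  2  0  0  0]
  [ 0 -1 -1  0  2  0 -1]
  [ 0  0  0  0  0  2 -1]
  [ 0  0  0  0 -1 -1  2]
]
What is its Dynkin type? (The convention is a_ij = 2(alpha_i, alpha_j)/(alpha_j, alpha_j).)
E_7

The matrix has rank 7 with 2's on the diagonal. Reading the off-diagonal entries as Dynkin edges (a single edge where a_ij = a_ji = -1; a double or triple edge where a_ij * a_ji = 2 or 3), the diagram is a chain of 6 nodes with one extra node attached to the third node from one end (E_7). One simple-root ordering that puts it in standard form is (alpha_6, alpha_3, alpha_7, alpha_5, alpha_2, alpha_1, alpha_4). So the algebra is type E_7.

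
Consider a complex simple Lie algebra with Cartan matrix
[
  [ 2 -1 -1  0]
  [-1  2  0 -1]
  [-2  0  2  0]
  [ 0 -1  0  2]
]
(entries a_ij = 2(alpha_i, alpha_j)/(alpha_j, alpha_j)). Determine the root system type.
The matrix has rank 4 with 2's on the diagonal. Reading the off-diagonal entries as Dynkin edges (a single edge where a_ij = a_ji = -1; a double or triple edge where a_ij * a_ji = 2 or 3), the diagram is a chain of 4 nodes with a double edge at one end; the terminal node there is the unique long simple root (C_4). One simple-root ordering that puts it in standard form is (alpha_4, alpha_2, alpha_1, alpha_3). So the algebra is type C_4, i.e. sp(8).

C4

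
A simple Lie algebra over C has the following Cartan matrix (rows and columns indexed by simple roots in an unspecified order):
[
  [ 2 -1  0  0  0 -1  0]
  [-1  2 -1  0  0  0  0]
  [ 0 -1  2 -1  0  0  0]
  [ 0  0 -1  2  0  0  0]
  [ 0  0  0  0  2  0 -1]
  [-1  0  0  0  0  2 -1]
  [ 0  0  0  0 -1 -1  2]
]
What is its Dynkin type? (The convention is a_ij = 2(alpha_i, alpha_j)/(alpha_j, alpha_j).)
A_7 (sl(8))

The matrix has rank 7 with 2's on the diagonal. Reading the off-diagonal entries as Dynkin edges (a single edge where a_ij = a_ji = -1; a double or triple edge where a_ij * a_ji = 2 or 3), the diagram is a chain of 7 nodes with single edges (A_7). One simple-root ordering that puts it in standard form is (alpha_4, alpha_3, alpha_2, alpha_1, alpha_6, alpha_7, alpha_5). So the algebra is type A_7, i.e. sl(8).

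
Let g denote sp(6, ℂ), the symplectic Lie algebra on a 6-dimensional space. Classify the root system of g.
This is sp(6), which has dimension 6(6+1)/2 = 21 and rank 6/2 = 3. In the classification of classical Lie algebras, the symplectic algebra sp(2n) has type C_n; here n = 3, so the Dynkin diagram is a chain of 3 nodes with a double edge at one end; the terminal node there is the unique long simple root (C_3). Hence the type is C_3.

C_3 (sp(6))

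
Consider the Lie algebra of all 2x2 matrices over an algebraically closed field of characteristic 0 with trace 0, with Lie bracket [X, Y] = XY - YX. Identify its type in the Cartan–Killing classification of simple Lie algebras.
This is sl(2), which has dimension 2^2 - 1 = 3 and rank 2 - 1 = 1 (a Cartan subalgebra is the diagonal traceless matrices). In the classification of classical Lie algebras, the special linear algebra sl(n+1) has type A_n; here n = 1, so the Dynkin diagram is a chain of 1 nodes with single edges (A_1). Hence the type is A_1.

type A_1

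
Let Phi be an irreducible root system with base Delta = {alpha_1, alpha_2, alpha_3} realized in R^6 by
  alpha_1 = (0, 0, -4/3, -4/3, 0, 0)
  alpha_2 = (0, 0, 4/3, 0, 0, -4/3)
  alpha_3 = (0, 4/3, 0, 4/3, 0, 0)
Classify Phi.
Compute the Cartan integers a_ij = 2(alpha_i, alpha_j)/(alpha_j, alpha_j); the resulting 3x3 Cartan matrix is
[[2, -1, -1], [-1, 2, 0], [-1, 0, 2]].
All simple roots have the same length, so the diagram is simply laced. The associated Dynkin diagram is a chain of 3 nodes with single edges (A_3), so the type is A_3 (the algebra sl(4)).

A_3 (sl(4))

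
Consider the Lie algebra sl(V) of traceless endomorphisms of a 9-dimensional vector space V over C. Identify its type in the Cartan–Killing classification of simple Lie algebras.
This is sl(9), which has dimension 9^2 - 1 = 80 and rank 9 - 1 = 8 (a Cartan subalgebra is the diagonal traceless matrices). In the classification of classical Lie algebras, the special linear algebra sl(n+1) has type A_n; here n = 8, so the Dynkin diagram is a chain of 8 nodes with single edges (A_8). Hence the type is A_8.

A8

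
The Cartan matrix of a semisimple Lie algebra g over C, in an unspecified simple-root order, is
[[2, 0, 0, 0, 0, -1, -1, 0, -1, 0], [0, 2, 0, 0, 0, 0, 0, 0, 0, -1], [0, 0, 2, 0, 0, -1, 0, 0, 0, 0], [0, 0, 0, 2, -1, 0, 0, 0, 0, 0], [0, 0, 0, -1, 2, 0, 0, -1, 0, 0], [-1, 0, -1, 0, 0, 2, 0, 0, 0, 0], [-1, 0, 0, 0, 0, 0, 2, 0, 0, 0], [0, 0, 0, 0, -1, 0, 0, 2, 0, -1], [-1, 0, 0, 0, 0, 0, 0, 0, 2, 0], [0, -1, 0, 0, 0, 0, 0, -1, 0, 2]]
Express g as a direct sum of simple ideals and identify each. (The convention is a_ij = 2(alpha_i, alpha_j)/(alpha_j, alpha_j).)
A5 ⊕ D5

The diagram associated to this matrix has two connected components: the simple roots {alpha_2, alpha_4, alpha_5, alpha_8, alpha_10} form a chain of 5 nodes with single edges (A_5), and {alpha_1, alpha_3, alpha_6, alpha_7, alpha_9} form a chain of 3 nodes with a fork of two nodes at one end (D_5). A semisimple Lie algebra decomposes uniquely as the direct sum of simple ideals, one per connected component of its Dynkin diagram, so g ≅ A_5 ⊕ D_5 (dimension 35 + 45 = 80).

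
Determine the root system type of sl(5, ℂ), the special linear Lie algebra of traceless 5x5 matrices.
This is sl(5), which has dimension 5^2 - 1 = 24 and rank 5 - 1 = 4 (a Cartan subalgebra is the diagonal traceless matrices). In the classification of classical Lie algebras, the special linear algebra sl(n+1) has type A_n; here n = 4, so the Dynkin diagram is a chain of 4 nodes with single edges (A_4). Hence the type is A_4.

A_4 (sl(5))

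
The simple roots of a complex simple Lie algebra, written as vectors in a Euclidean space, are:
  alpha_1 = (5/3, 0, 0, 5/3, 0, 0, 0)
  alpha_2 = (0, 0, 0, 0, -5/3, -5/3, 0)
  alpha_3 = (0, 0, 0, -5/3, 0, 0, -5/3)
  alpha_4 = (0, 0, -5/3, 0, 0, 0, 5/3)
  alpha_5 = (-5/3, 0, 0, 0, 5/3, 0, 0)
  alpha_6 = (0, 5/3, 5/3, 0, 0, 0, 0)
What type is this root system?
Compute the Cartan integers a_ij = 2(alpha_i, alpha_j)/(alpha_j, alpha_j); the resulting 6x6 Cartan matrix is
[[2, 0, -1, 0, -1, 0], [0, 2, 0, 0, -1, 0], [-1, 0, 2, -1, 0, 0], [0, 0, -1, 2, 0, -1], [-1, -1, 0, 0, 2, 0], [0, 0, 0, -1, 0, 2]].
All simple roots have the same length, so the diagram is simply laced. The associated Dynkin diagram is a chain of 6 nodes with single edges (A_6), so the type is A_6 (the algebra sl(7)).

type A_6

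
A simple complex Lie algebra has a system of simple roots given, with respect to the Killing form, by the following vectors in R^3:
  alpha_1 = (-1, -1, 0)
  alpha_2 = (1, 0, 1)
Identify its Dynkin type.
Compute the Cartan integers a_ij = 2(alpha_i, alpha_j)/(alpha_j, alpha_j); the resulting 2x2 Cartan matrix is
[[2, -1], [-1, 2]].
All simple roots have the same length, so the diagram is simply laced. The associated Dynkin diagram is a chain of 2 nodes with single edges (A_2), so the type is A_2 (the algebra sl(3)).

A_2 (sl(3))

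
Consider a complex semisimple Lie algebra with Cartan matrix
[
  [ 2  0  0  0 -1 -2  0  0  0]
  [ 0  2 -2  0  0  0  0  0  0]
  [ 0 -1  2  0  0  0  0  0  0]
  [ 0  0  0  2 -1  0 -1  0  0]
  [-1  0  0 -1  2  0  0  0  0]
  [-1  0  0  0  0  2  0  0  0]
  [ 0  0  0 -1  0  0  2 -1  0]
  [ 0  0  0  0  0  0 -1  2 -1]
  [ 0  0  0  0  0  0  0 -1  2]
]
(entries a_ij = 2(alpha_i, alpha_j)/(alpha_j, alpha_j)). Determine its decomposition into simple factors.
B2 ⊕ B7

The diagram associated to this matrix has two connected components: the simple roots {alpha_2, alpha_3} form a chain of 2 nodes with a double edge at one end; the terminal node there is the unique short simple root (B_2), and {alpha_1, alpha_4, alpha_5, alpha_6, alpha_7, alpha_8, alpha_9} form a chain of 7 nodes with a double edge at one end; the terminal node there is the unique short simple root (B_7). A semisimple Lie algebra decomposes uniquely as the direct sum of simple ideals, one per connected component of its Dynkin diagram, so g ≅ B_2 ⊕ B_7 (dimension 10 + 105 = 115).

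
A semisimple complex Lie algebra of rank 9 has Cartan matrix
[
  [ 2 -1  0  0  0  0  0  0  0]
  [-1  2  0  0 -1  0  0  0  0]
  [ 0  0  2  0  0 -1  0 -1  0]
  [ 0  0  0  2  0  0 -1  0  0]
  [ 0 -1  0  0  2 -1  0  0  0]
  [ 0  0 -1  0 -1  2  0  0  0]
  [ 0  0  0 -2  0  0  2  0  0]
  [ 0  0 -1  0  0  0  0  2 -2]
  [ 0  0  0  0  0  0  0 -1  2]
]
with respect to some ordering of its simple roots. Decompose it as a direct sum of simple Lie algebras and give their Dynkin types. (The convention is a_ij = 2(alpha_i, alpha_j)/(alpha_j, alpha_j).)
The diagram associated to this matrix has two connected components: the simple roots {alpha_4, alpha_7} form a chain of 2 nodes with a double edge at one end; the terminal node there is the unique short simple root (B_2), and {alpha_1, alpha_2, alpha_3, alpha_5, alpha_6, alpha_8, alpha_9} form a chain of 7 nodes with a double edge at one end; the terminal node there is the unique short simple root (B_7). A semisimple Lie algebra decomposes uniquely as the direct sum of simple ideals, one per connected component of its Dynkin diagram, so g ≅ B_2 ⊕ B_7 (dimension 10 + 105 = 115).

B2 ⊕ B7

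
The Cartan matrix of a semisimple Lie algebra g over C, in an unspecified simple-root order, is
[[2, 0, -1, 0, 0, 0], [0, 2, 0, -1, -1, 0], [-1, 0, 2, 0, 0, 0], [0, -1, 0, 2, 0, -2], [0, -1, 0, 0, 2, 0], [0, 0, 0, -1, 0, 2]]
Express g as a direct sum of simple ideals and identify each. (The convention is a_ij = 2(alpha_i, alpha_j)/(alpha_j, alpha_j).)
type A_2 ⊕ type B_4

The diagram associated to this matrix has two connected components: the simple roots {alpha_1, alpha_3} form a chain of 2 nodes with single edges (A_2), and {alpha_2, alpha_4, alpha_5, alpha_6} form a chain of 4 nodes with a double edge at one end; the terminal node there is the unique short simple root (B_4). A semisimple Lie algebra decomposes uniquely as the direct sum of simple ideals, one per connected component of its Dynkin diagram, so g ≅ A_2 ⊕ B_4 (dimension 8 + 36 = 44).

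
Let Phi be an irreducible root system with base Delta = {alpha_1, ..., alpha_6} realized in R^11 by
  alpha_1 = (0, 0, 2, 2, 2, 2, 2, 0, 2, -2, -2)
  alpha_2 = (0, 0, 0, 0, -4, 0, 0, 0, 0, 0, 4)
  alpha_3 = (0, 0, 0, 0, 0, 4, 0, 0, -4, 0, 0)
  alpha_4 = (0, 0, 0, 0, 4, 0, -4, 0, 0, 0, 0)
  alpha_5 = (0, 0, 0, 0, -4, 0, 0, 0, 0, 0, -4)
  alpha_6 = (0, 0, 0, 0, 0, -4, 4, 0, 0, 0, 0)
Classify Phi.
Compute the Cartan integers a_ij = 2(alpha_i, alpha_j)/(alpha_j, alpha_j); the resulting 6x6 Cartan matrix is
[[2, -1, 0, 0, 0, 0], [-1, 2, 0, -1, 0, 0], [0, 0, 2, 0, 0, -1], [0, -1, 0, 2, -1, -1], [0, 0, 0, -1, 2, 0], [0, 0, -1, -1, 0, 2]].
All simple roots have the same length, so the diagram is simply laced. The associated Dynkin diagram is a chain of 5 nodes with one extra node attached to the third node from one end (E_6), so the type is E_6.

E_6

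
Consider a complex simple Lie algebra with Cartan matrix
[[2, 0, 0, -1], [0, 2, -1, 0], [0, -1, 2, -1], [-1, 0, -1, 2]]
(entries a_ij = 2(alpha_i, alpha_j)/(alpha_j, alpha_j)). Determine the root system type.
A_4 (sl(5))

The matrix has rank 4 with 2's on the diagonal. Reading the off-diagonal entries as Dynkin edges (a single edge where a_ij = a_ji = -1; a double or triple edge where a_ij * a_ji = 2 or 3), the diagram is a chain of 4 nodes with single edges (A_4). One simple-root ordering that puts it in standard form is (alpha_2, alpha_3, alpha_4, alpha_1). So the algebra is type A_4, i.e. sl(5).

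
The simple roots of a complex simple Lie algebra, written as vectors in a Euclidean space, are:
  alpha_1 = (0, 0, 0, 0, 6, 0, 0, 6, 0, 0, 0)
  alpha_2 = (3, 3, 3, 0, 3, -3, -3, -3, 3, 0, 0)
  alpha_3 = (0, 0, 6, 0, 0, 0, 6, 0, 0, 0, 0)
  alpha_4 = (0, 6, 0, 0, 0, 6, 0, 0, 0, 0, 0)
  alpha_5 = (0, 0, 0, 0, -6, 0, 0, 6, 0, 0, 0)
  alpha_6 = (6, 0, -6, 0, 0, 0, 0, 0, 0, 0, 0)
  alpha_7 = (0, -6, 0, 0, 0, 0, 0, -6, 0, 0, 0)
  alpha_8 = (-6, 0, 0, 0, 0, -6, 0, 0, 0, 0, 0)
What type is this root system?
Compute the Cartan integers a_ij = 2(alpha_i, alpha_j)/(alpha_j, alpha_j); the resulting 8x8 Cartan matrix is
[[2, 0, 0, 0, 0, 0, -1, 0], [0, 2, 0, 0, -1, 0, 0, 0], [0, 0, 2, 0, 0, -1, 0, 0], [0, 0, 0, 2, 0, 0, -1, -1], [0, -1, 0, 0, 2, 0, -1, 0], [0, 0, -1, 0, 0, 2, 0, -1], [-1, 0, 0, -1, -1, 0, 2, 0], [0, 0, 0, -1, 0, -1, 0, 2]].
All simple roots have the same length, so the diagram is simply laced. The associated Dynkin diagram is a chain of 7 nodes with one extra node attached to the third node from one end (E_8), so the type is E_8.

type E_8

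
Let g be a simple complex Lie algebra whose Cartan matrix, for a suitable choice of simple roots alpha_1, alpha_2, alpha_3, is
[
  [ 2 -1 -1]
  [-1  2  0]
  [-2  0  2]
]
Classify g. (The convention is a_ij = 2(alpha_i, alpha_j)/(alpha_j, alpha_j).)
The matrix has rank 3 with 2's on the diagonal. Reading the off-diagonal entries as Dynkin edges (a single edge where a_ij = a_ji = -1; a double or triple edge where a_ij * a_ji = 2 or 3), the diagram is a chain of 3 nodes with a double edge at one end; the terminal node there is the unique long simple root (C_3). One simple-root ordering that puts it in standard form is (alpha_2, alpha_1, alpha_3). So the algebra is type C_3, i.e. sp(6).

C_3 (sp(6))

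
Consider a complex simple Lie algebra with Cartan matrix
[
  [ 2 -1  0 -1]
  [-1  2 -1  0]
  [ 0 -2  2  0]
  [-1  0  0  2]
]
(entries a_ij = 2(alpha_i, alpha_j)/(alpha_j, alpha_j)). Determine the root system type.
The matrix has rank 4 with 2's on the diagonal. Reading the off-diagonal entries as Dynkin edges (a single edge where a_ij = a_ji = -1; a double or triple edge where a_ij * a_ji = 2 or 3), the diagram is a chain of 4 nodes with a double edge at one end; the terminal node there is the unique long simple root (C_4). One simple-root ordering that puts it in standard form is (alpha_4, alpha_1, alpha_2, alpha_3). So the algebra is type C_4, i.e. sp(8).

C_4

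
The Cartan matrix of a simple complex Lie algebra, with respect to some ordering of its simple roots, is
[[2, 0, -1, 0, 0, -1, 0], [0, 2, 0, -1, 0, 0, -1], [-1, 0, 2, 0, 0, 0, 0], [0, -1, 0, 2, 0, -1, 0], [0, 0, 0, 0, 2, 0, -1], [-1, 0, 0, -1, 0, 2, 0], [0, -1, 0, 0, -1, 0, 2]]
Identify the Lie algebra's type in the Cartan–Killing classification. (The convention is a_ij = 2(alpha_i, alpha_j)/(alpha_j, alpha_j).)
The matrix has rank 7 with 2's on the diagonal. Reading the off-diagonal entries as Dynkin edges (a single edge where a_ij = a_ji = -1; a double or triple edge where a_ij * a_ji = 2 or 3), the diagram is a chain of 7 nodes with single edges (A_7). One simple-root ordering that puts it in standard form is (alpha_3, alpha_1, alpha_6, alpha_4, alpha_2, alpha_7, alpha_5). So the algebra is type A_7, i.e. sl(8).

A_7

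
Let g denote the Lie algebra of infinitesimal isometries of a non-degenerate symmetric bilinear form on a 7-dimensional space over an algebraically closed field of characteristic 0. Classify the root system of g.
B_3 (so(7))

This is so(7) with 7 odd, which has dimension 7(7-1)/2 = 21 and rank (7-1)/2 = 3. In the classification of classical Lie algebras, the orthogonal algebra so(2n+1) in an odd number of variables has type B_n; here n = 3, so the Dynkin diagram is a chain of 3 nodes with a double edge at one end; the terminal node there is the unique short simple root (B_3). Hence the type is B_3.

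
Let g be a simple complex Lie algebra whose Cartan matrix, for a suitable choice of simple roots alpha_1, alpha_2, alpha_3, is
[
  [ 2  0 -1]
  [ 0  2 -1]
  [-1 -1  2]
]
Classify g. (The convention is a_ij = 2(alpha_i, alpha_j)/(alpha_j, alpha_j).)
A3

The matrix has rank 3 with 2's on the diagonal. Reading the off-diagonal entries as Dynkin edges (a single edge where a_ij = a_ji = -1; a double or triple edge where a_ij * a_ji = 2 or 3), the diagram is a chain of 3 nodes with single edges (A_3). One simple-root ordering that puts it in standard form is (alpha_2, alpha_3, alpha_1). So the algebra is type A_3, i.e. sl(4).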